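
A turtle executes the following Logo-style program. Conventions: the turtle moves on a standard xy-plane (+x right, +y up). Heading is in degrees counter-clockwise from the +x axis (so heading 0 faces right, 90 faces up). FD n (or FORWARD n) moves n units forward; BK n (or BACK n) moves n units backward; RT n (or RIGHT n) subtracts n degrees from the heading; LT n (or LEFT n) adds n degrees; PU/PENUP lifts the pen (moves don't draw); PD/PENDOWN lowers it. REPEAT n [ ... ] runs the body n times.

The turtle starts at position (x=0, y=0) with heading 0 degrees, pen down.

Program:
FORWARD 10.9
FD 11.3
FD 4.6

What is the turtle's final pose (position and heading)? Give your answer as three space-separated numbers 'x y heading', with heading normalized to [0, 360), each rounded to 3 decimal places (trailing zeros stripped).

Executing turtle program step by step:
Start: pos=(0,0), heading=0, pen down
FD 10.9: (0,0) -> (10.9,0) [heading=0, draw]
FD 11.3: (10.9,0) -> (22.2,0) [heading=0, draw]
FD 4.6: (22.2,0) -> (26.8,0) [heading=0, draw]
Final: pos=(26.8,0), heading=0, 3 segment(s) drawn

Answer: 26.8 0 0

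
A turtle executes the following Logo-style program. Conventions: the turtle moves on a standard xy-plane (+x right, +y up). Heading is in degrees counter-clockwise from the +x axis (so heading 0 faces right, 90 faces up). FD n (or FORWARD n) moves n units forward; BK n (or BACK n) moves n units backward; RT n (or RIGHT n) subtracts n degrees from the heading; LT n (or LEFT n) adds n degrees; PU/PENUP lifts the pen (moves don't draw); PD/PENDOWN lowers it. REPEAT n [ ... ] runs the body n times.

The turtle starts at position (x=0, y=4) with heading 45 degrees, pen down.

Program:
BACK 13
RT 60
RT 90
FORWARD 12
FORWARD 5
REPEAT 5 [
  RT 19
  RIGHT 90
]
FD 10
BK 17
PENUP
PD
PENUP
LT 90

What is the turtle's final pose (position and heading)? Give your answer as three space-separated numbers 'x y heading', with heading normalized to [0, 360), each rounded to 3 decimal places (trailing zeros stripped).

Answer: -15.986 -28.191 160

Derivation:
Executing turtle program step by step:
Start: pos=(0,4), heading=45, pen down
BK 13: (0,4) -> (-9.192,-5.192) [heading=45, draw]
RT 60: heading 45 -> 345
RT 90: heading 345 -> 255
FD 12: (-9.192,-5.192) -> (-12.298,-16.783) [heading=255, draw]
FD 5: (-12.298,-16.783) -> (-13.592,-21.613) [heading=255, draw]
REPEAT 5 [
  -- iteration 1/5 --
  RT 19: heading 255 -> 236
  RT 90: heading 236 -> 146
  -- iteration 2/5 --
  RT 19: heading 146 -> 127
  RT 90: heading 127 -> 37
  -- iteration 3/5 --
  RT 19: heading 37 -> 18
  RT 90: heading 18 -> 288
  -- iteration 4/5 --
  RT 19: heading 288 -> 269
  RT 90: heading 269 -> 179
  -- iteration 5/5 --
  RT 19: heading 179 -> 160
  RT 90: heading 160 -> 70
]
FD 10: (-13.592,-21.613) -> (-10.172,-12.216) [heading=70, draw]
BK 17: (-10.172,-12.216) -> (-15.986,-28.191) [heading=70, draw]
PU: pen up
PD: pen down
PU: pen up
LT 90: heading 70 -> 160
Final: pos=(-15.986,-28.191), heading=160, 5 segment(s) drawn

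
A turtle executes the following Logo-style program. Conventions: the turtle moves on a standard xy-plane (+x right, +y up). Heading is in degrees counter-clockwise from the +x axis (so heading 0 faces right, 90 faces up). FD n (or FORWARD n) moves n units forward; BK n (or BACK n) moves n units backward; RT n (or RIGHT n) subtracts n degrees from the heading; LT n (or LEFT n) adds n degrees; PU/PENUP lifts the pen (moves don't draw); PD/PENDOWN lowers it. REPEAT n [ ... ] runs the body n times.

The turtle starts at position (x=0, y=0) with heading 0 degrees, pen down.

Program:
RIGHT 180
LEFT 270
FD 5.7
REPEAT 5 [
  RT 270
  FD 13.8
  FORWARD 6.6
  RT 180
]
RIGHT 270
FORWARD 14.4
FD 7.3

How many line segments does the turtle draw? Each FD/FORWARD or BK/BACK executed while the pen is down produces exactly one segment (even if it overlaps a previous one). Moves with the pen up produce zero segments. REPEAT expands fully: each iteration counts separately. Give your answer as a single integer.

Executing turtle program step by step:
Start: pos=(0,0), heading=0, pen down
RT 180: heading 0 -> 180
LT 270: heading 180 -> 90
FD 5.7: (0,0) -> (0,5.7) [heading=90, draw]
REPEAT 5 [
  -- iteration 1/5 --
  RT 270: heading 90 -> 180
  FD 13.8: (0,5.7) -> (-13.8,5.7) [heading=180, draw]
  FD 6.6: (-13.8,5.7) -> (-20.4,5.7) [heading=180, draw]
  RT 180: heading 180 -> 0
  -- iteration 2/5 --
  RT 270: heading 0 -> 90
  FD 13.8: (-20.4,5.7) -> (-20.4,19.5) [heading=90, draw]
  FD 6.6: (-20.4,19.5) -> (-20.4,26.1) [heading=90, draw]
  RT 180: heading 90 -> 270
  -- iteration 3/5 --
  RT 270: heading 270 -> 0
  FD 13.8: (-20.4,26.1) -> (-6.6,26.1) [heading=0, draw]
  FD 6.6: (-6.6,26.1) -> (0,26.1) [heading=0, draw]
  RT 180: heading 0 -> 180
  -- iteration 4/5 --
  RT 270: heading 180 -> 270
  FD 13.8: (0,26.1) -> (0,12.3) [heading=270, draw]
  FD 6.6: (0,12.3) -> (0,5.7) [heading=270, draw]
  RT 180: heading 270 -> 90
  -- iteration 5/5 --
  RT 270: heading 90 -> 180
  FD 13.8: (0,5.7) -> (-13.8,5.7) [heading=180, draw]
  FD 6.6: (-13.8,5.7) -> (-20.4,5.7) [heading=180, draw]
  RT 180: heading 180 -> 0
]
RT 270: heading 0 -> 90
FD 14.4: (-20.4,5.7) -> (-20.4,20.1) [heading=90, draw]
FD 7.3: (-20.4,20.1) -> (-20.4,27.4) [heading=90, draw]
Final: pos=(-20.4,27.4), heading=90, 13 segment(s) drawn
Segments drawn: 13

Answer: 13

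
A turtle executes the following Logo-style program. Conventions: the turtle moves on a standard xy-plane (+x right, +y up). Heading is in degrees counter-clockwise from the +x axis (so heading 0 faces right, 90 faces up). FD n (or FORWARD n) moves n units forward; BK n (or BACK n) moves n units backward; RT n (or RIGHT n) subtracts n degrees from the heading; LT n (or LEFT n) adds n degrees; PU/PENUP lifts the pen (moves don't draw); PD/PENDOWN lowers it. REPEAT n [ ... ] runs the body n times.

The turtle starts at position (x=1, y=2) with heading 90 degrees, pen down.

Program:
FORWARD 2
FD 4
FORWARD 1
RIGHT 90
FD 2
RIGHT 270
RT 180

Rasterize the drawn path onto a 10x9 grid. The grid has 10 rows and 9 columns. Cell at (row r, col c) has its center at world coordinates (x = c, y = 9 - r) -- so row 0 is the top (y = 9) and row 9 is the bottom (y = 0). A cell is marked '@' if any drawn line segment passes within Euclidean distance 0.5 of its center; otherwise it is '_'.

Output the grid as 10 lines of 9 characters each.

Answer: _@@@_____
_@_______
_@_______
_@_______
_@_______
_@_______
_@_______
_@_______
_________
_________

Derivation:
Segment 0: (1,2) -> (1,4)
Segment 1: (1,4) -> (1,8)
Segment 2: (1,8) -> (1,9)
Segment 3: (1,9) -> (3,9)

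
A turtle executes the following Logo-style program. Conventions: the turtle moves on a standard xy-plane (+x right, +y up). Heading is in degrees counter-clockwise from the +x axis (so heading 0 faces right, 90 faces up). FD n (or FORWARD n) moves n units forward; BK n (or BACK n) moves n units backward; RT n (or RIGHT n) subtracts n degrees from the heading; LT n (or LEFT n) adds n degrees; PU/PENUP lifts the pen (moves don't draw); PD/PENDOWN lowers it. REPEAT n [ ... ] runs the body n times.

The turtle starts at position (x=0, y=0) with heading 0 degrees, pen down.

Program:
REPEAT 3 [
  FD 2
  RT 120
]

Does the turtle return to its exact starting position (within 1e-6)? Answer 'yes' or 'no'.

Executing turtle program step by step:
Start: pos=(0,0), heading=0, pen down
REPEAT 3 [
  -- iteration 1/3 --
  FD 2: (0,0) -> (2,0) [heading=0, draw]
  RT 120: heading 0 -> 240
  -- iteration 2/3 --
  FD 2: (2,0) -> (1,-1.732) [heading=240, draw]
  RT 120: heading 240 -> 120
  -- iteration 3/3 --
  FD 2: (1,-1.732) -> (0,0) [heading=120, draw]
  RT 120: heading 120 -> 0
]
Final: pos=(0,0), heading=0, 3 segment(s) drawn

Start position: (0, 0)
Final position: (0, 0)
Distance = 0; < 1e-6 -> CLOSED

Answer: yes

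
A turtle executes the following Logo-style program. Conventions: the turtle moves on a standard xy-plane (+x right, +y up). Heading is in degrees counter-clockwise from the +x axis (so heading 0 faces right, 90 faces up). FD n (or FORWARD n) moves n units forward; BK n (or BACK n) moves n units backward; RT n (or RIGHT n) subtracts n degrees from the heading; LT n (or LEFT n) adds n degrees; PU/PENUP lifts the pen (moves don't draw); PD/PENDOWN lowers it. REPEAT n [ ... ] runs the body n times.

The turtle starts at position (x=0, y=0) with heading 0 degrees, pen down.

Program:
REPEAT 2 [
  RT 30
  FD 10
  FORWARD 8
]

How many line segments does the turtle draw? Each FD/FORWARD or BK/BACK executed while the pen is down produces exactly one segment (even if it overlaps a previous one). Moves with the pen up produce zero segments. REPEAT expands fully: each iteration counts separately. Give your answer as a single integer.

Answer: 4

Derivation:
Executing turtle program step by step:
Start: pos=(0,0), heading=0, pen down
REPEAT 2 [
  -- iteration 1/2 --
  RT 30: heading 0 -> 330
  FD 10: (0,0) -> (8.66,-5) [heading=330, draw]
  FD 8: (8.66,-5) -> (15.588,-9) [heading=330, draw]
  -- iteration 2/2 --
  RT 30: heading 330 -> 300
  FD 10: (15.588,-9) -> (20.588,-17.66) [heading=300, draw]
  FD 8: (20.588,-17.66) -> (24.588,-24.588) [heading=300, draw]
]
Final: pos=(24.588,-24.588), heading=300, 4 segment(s) drawn
Segments drawn: 4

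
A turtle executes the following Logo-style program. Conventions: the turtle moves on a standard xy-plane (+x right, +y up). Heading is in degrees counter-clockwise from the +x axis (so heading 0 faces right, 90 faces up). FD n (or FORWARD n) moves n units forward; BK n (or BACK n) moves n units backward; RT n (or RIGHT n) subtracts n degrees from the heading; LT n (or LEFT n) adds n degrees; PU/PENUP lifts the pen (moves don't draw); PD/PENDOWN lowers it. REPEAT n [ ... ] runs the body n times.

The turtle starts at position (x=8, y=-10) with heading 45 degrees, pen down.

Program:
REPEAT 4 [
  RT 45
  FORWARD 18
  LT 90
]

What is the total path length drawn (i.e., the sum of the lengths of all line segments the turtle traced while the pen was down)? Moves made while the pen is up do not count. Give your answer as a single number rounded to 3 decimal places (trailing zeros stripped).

Answer: 72

Derivation:
Executing turtle program step by step:
Start: pos=(8,-10), heading=45, pen down
REPEAT 4 [
  -- iteration 1/4 --
  RT 45: heading 45 -> 0
  FD 18: (8,-10) -> (26,-10) [heading=0, draw]
  LT 90: heading 0 -> 90
  -- iteration 2/4 --
  RT 45: heading 90 -> 45
  FD 18: (26,-10) -> (38.728,2.728) [heading=45, draw]
  LT 90: heading 45 -> 135
  -- iteration 3/4 --
  RT 45: heading 135 -> 90
  FD 18: (38.728,2.728) -> (38.728,20.728) [heading=90, draw]
  LT 90: heading 90 -> 180
  -- iteration 4/4 --
  RT 45: heading 180 -> 135
  FD 18: (38.728,20.728) -> (26,33.456) [heading=135, draw]
  LT 90: heading 135 -> 225
]
Final: pos=(26,33.456), heading=225, 4 segment(s) drawn

Segment lengths:
  seg 1: (8,-10) -> (26,-10), length = 18
  seg 2: (26,-10) -> (38.728,2.728), length = 18
  seg 3: (38.728,2.728) -> (38.728,20.728), length = 18
  seg 4: (38.728,20.728) -> (26,33.456), length = 18
Total = 72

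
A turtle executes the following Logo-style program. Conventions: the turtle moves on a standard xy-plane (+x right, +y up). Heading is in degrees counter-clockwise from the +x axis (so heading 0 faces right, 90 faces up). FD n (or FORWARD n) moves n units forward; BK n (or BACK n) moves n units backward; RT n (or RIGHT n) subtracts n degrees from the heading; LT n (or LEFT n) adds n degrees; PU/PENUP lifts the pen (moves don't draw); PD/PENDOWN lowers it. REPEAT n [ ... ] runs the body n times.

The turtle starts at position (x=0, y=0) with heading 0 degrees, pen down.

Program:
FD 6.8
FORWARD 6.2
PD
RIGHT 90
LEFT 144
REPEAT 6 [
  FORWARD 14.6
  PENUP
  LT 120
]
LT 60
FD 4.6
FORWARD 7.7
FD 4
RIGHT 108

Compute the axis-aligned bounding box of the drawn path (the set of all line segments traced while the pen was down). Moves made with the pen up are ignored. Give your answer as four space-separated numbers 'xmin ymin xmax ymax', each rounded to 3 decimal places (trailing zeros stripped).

Executing turtle program step by step:
Start: pos=(0,0), heading=0, pen down
FD 6.8: (0,0) -> (6.8,0) [heading=0, draw]
FD 6.2: (6.8,0) -> (13,0) [heading=0, draw]
PD: pen down
RT 90: heading 0 -> 270
LT 144: heading 270 -> 54
REPEAT 6 [
  -- iteration 1/6 --
  FD 14.6: (13,0) -> (21.582,11.812) [heading=54, draw]
  PU: pen up
  LT 120: heading 54 -> 174
  -- iteration 2/6 --
  FD 14.6: (21.582,11.812) -> (7.062,13.338) [heading=174, move]
  PU: pen up
  LT 120: heading 174 -> 294
  -- iteration 3/6 --
  FD 14.6: (7.062,13.338) -> (13,0) [heading=294, move]
  PU: pen up
  LT 120: heading 294 -> 54
  -- iteration 4/6 --
  FD 14.6: (13,0) -> (21.582,11.812) [heading=54, move]
  PU: pen up
  LT 120: heading 54 -> 174
  -- iteration 5/6 --
  FD 14.6: (21.582,11.812) -> (7.062,13.338) [heading=174, move]
  PU: pen up
  LT 120: heading 174 -> 294
  -- iteration 6/6 --
  FD 14.6: (7.062,13.338) -> (13,0) [heading=294, move]
  PU: pen up
  LT 120: heading 294 -> 54
]
LT 60: heading 54 -> 114
FD 4.6: (13,0) -> (11.129,4.202) [heading=114, move]
FD 7.7: (11.129,4.202) -> (7.997,11.237) [heading=114, move]
FD 4: (7.997,11.237) -> (6.37,14.891) [heading=114, move]
RT 108: heading 114 -> 6
Final: pos=(6.37,14.891), heading=6, 3 segment(s) drawn

Segment endpoints: x in {0, 6.8, 13, 21.582}, y in {0, 11.812}
xmin=0, ymin=0, xmax=21.582, ymax=11.812

Answer: 0 0 21.582 11.812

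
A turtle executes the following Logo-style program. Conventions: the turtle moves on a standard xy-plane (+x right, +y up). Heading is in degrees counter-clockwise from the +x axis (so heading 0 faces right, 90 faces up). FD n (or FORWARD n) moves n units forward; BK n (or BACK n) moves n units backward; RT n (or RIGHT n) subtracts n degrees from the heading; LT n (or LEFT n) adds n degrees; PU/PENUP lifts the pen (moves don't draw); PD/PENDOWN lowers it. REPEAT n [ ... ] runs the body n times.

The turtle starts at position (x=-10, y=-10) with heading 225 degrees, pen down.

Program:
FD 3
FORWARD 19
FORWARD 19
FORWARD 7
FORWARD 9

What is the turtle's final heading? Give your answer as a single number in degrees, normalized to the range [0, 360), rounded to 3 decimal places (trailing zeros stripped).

Executing turtle program step by step:
Start: pos=(-10,-10), heading=225, pen down
FD 3: (-10,-10) -> (-12.121,-12.121) [heading=225, draw]
FD 19: (-12.121,-12.121) -> (-25.556,-25.556) [heading=225, draw]
FD 19: (-25.556,-25.556) -> (-38.991,-38.991) [heading=225, draw]
FD 7: (-38.991,-38.991) -> (-43.941,-43.941) [heading=225, draw]
FD 9: (-43.941,-43.941) -> (-50.305,-50.305) [heading=225, draw]
Final: pos=(-50.305,-50.305), heading=225, 5 segment(s) drawn

Answer: 225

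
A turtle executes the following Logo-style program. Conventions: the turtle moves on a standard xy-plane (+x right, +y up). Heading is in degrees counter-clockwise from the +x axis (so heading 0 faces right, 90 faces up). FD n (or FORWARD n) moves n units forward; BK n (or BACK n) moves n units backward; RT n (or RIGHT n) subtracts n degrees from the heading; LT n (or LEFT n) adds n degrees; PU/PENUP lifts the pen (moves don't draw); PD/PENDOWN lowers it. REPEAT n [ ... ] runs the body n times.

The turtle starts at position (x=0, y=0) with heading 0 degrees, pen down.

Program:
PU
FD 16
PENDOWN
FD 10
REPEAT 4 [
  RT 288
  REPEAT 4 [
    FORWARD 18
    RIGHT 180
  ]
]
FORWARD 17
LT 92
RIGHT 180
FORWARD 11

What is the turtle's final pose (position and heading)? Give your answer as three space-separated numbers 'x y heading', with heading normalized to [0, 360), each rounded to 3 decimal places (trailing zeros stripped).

Executing turtle program step by step:
Start: pos=(0,0), heading=0, pen down
PU: pen up
FD 16: (0,0) -> (16,0) [heading=0, move]
PD: pen down
FD 10: (16,0) -> (26,0) [heading=0, draw]
REPEAT 4 [
  -- iteration 1/4 --
  RT 288: heading 0 -> 72
  REPEAT 4 [
    -- iteration 1/4 --
    FD 18: (26,0) -> (31.562,17.119) [heading=72, draw]
    RT 180: heading 72 -> 252
    -- iteration 2/4 --
    FD 18: (31.562,17.119) -> (26,0) [heading=252, draw]
    RT 180: heading 252 -> 72
    -- iteration 3/4 --
    FD 18: (26,0) -> (31.562,17.119) [heading=72, draw]
    RT 180: heading 72 -> 252
    -- iteration 4/4 --
    FD 18: (31.562,17.119) -> (26,0) [heading=252, draw]
    RT 180: heading 252 -> 72
  ]
  -- iteration 2/4 --
  RT 288: heading 72 -> 144
  REPEAT 4 [
    -- iteration 1/4 --
    FD 18: (26,0) -> (11.438,10.58) [heading=144, draw]
    RT 180: heading 144 -> 324
    -- iteration 2/4 --
    FD 18: (11.438,10.58) -> (26,0) [heading=324, draw]
    RT 180: heading 324 -> 144
    -- iteration 3/4 --
    FD 18: (26,0) -> (11.438,10.58) [heading=144, draw]
    RT 180: heading 144 -> 324
    -- iteration 4/4 --
    FD 18: (11.438,10.58) -> (26,0) [heading=324, draw]
    RT 180: heading 324 -> 144
  ]
  -- iteration 3/4 --
  RT 288: heading 144 -> 216
  REPEAT 4 [
    -- iteration 1/4 --
    FD 18: (26,0) -> (11.438,-10.58) [heading=216, draw]
    RT 180: heading 216 -> 36
    -- iteration 2/4 --
    FD 18: (11.438,-10.58) -> (26,0) [heading=36, draw]
    RT 180: heading 36 -> 216
    -- iteration 3/4 --
    FD 18: (26,0) -> (11.438,-10.58) [heading=216, draw]
    RT 180: heading 216 -> 36
    -- iteration 4/4 --
    FD 18: (11.438,-10.58) -> (26,0) [heading=36, draw]
    RT 180: heading 36 -> 216
  ]
  -- iteration 4/4 --
  RT 288: heading 216 -> 288
  REPEAT 4 [
    -- iteration 1/4 --
    FD 18: (26,0) -> (31.562,-17.119) [heading=288, draw]
    RT 180: heading 288 -> 108
    -- iteration 2/4 --
    FD 18: (31.562,-17.119) -> (26,0) [heading=108, draw]
    RT 180: heading 108 -> 288
    -- iteration 3/4 --
    FD 18: (26,0) -> (31.562,-17.119) [heading=288, draw]
    RT 180: heading 288 -> 108
    -- iteration 4/4 --
    FD 18: (31.562,-17.119) -> (26,0) [heading=108, draw]
    RT 180: heading 108 -> 288
  ]
]
FD 17: (26,0) -> (31.253,-16.168) [heading=288, draw]
LT 92: heading 288 -> 20
RT 180: heading 20 -> 200
FD 11: (31.253,-16.168) -> (20.917,-19.93) [heading=200, draw]
Final: pos=(20.917,-19.93), heading=200, 19 segment(s) drawn

Answer: 20.917 -19.93 200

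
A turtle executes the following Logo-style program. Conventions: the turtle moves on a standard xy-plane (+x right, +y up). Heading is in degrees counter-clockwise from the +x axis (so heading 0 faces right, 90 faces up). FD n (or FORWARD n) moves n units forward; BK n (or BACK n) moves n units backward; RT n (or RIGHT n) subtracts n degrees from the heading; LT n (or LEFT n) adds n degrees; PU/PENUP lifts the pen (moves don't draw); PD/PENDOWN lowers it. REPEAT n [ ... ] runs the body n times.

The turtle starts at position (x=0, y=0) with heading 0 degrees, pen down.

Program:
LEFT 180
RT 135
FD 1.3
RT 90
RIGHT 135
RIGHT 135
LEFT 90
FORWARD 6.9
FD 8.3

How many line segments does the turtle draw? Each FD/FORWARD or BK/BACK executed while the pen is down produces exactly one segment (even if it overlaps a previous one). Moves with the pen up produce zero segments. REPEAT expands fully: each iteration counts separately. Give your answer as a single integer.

Answer: 3

Derivation:
Executing turtle program step by step:
Start: pos=(0,0), heading=0, pen down
LT 180: heading 0 -> 180
RT 135: heading 180 -> 45
FD 1.3: (0,0) -> (0.919,0.919) [heading=45, draw]
RT 90: heading 45 -> 315
RT 135: heading 315 -> 180
RT 135: heading 180 -> 45
LT 90: heading 45 -> 135
FD 6.9: (0.919,0.919) -> (-3.96,5.798) [heading=135, draw]
FD 8.3: (-3.96,5.798) -> (-9.829,11.667) [heading=135, draw]
Final: pos=(-9.829,11.667), heading=135, 3 segment(s) drawn
Segments drawn: 3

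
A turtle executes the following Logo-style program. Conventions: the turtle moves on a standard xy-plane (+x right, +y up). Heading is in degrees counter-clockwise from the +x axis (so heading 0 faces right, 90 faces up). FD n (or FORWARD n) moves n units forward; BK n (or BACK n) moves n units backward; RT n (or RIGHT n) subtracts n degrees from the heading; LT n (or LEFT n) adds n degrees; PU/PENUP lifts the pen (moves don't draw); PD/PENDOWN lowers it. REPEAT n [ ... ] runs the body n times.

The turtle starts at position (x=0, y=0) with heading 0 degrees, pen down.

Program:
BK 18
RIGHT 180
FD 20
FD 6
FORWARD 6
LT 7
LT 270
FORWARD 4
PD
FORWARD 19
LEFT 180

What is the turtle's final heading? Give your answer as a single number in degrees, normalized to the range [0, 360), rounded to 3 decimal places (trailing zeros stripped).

Executing turtle program step by step:
Start: pos=(0,0), heading=0, pen down
BK 18: (0,0) -> (-18,0) [heading=0, draw]
RT 180: heading 0 -> 180
FD 20: (-18,0) -> (-38,0) [heading=180, draw]
FD 6: (-38,0) -> (-44,0) [heading=180, draw]
FD 6: (-44,0) -> (-50,0) [heading=180, draw]
LT 7: heading 180 -> 187
LT 270: heading 187 -> 97
FD 4: (-50,0) -> (-50.487,3.97) [heading=97, draw]
PD: pen down
FD 19: (-50.487,3.97) -> (-52.803,22.829) [heading=97, draw]
LT 180: heading 97 -> 277
Final: pos=(-52.803,22.829), heading=277, 6 segment(s) drawn

Answer: 277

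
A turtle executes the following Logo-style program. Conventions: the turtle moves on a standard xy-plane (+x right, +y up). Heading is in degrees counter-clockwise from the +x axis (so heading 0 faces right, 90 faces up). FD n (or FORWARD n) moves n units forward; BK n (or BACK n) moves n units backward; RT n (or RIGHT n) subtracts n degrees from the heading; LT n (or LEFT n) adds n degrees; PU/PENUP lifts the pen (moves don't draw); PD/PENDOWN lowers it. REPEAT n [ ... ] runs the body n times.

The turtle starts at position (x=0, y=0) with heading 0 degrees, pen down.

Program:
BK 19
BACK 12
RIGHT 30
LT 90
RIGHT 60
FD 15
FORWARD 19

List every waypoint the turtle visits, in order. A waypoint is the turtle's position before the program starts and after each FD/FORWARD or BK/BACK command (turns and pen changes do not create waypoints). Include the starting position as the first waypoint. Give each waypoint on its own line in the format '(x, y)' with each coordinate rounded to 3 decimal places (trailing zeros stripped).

Executing turtle program step by step:
Start: pos=(0,0), heading=0, pen down
BK 19: (0,0) -> (-19,0) [heading=0, draw]
BK 12: (-19,0) -> (-31,0) [heading=0, draw]
RT 30: heading 0 -> 330
LT 90: heading 330 -> 60
RT 60: heading 60 -> 0
FD 15: (-31,0) -> (-16,0) [heading=0, draw]
FD 19: (-16,0) -> (3,0) [heading=0, draw]
Final: pos=(3,0), heading=0, 4 segment(s) drawn
Waypoints (5 total):
(0, 0)
(-19, 0)
(-31, 0)
(-16, 0)
(3, 0)

Answer: (0, 0)
(-19, 0)
(-31, 0)
(-16, 0)
(3, 0)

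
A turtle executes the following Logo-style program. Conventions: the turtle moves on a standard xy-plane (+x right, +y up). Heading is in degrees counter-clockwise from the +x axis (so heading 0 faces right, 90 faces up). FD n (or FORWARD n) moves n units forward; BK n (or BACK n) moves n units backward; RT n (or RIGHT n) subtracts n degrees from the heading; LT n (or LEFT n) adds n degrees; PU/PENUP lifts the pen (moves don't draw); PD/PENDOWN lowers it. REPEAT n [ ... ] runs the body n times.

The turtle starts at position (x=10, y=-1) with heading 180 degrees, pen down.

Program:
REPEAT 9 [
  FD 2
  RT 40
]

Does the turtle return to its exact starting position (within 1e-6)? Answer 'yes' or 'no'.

Answer: yes

Derivation:
Executing turtle program step by step:
Start: pos=(10,-1), heading=180, pen down
REPEAT 9 [
  -- iteration 1/9 --
  FD 2: (10,-1) -> (8,-1) [heading=180, draw]
  RT 40: heading 180 -> 140
  -- iteration 2/9 --
  FD 2: (8,-1) -> (6.468,0.286) [heading=140, draw]
  RT 40: heading 140 -> 100
  -- iteration 3/9 --
  FD 2: (6.468,0.286) -> (6.121,2.255) [heading=100, draw]
  RT 40: heading 100 -> 60
  -- iteration 4/9 --
  FD 2: (6.121,2.255) -> (7.121,3.987) [heading=60, draw]
  RT 40: heading 60 -> 20
  -- iteration 5/9 --
  FD 2: (7.121,3.987) -> (9,4.671) [heading=20, draw]
  RT 40: heading 20 -> 340
  -- iteration 6/9 --
  FD 2: (9,4.671) -> (10.879,3.987) [heading=340, draw]
  RT 40: heading 340 -> 300
  -- iteration 7/9 --
  FD 2: (10.879,3.987) -> (11.879,2.255) [heading=300, draw]
  RT 40: heading 300 -> 260
  -- iteration 8/9 --
  FD 2: (11.879,2.255) -> (11.532,0.286) [heading=260, draw]
  RT 40: heading 260 -> 220
  -- iteration 9/9 --
  FD 2: (11.532,0.286) -> (10,-1) [heading=220, draw]
  RT 40: heading 220 -> 180
]
Final: pos=(10,-1), heading=180, 9 segment(s) drawn

Start position: (10, -1)
Final position: (10, -1)
Distance = 0; < 1e-6 -> CLOSED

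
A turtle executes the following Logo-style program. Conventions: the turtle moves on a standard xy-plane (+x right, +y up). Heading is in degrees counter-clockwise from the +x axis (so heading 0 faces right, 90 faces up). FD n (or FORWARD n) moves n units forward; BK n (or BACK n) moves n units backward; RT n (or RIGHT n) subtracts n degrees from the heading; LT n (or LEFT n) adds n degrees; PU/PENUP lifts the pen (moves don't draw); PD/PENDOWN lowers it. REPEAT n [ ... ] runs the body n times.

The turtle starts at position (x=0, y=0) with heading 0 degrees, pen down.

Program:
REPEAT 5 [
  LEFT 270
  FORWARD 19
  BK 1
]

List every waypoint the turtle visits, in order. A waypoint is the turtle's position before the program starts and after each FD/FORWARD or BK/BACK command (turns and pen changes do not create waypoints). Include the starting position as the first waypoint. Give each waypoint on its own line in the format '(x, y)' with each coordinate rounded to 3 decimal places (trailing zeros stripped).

Executing turtle program step by step:
Start: pos=(0,0), heading=0, pen down
REPEAT 5 [
  -- iteration 1/5 --
  LT 270: heading 0 -> 270
  FD 19: (0,0) -> (0,-19) [heading=270, draw]
  BK 1: (0,-19) -> (0,-18) [heading=270, draw]
  -- iteration 2/5 --
  LT 270: heading 270 -> 180
  FD 19: (0,-18) -> (-19,-18) [heading=180, draw]
  BK 1: (-19,-18) -> (-18,-18) [heading=180, draw]
  -- iteration 3/5 --
  LT 270: heading 180 -> 90
  FD 19: (-18,-18) -> (-18,1) [heading=90, draw]
  BK 1: (-18,1) -> (-18,0) [heading=90, draw]
  -- iteration 4/5 --
  LT 270: heading 90 -> 0
  FD 19: (-18,0) -> (1,0) [heading=0, draw]
  BK 1: (1,0) -> (0,0) [heading=0, draw]
  -- iteration 5/5 --
  LT 270: heading 0 -> 270
  FD 19: (0,0) -> (0,-19) [heading=270, draw]
  BK 1: (0,-19) -> (0,-18) [heading=270, draw]
]
Final: pos=(0,-18), heading=270, 10 segment(s) drawn
Waypoints (11 total):
(0, 0)
(0, -19)
(0, -18)
(-19, -18)
(-18, -18)
(-18, 1)
(-18, 0)
(1, 0)
(0, 0)
(0, -19)
(0, -18)

Answer: (0, 0)
(0, -19)
(0, -18)
(-19, -18)
(-18, -18)
(-18, 1)
(-18, 0)
(1, 0)
(0, 0)
(0, -19)
(0, -18)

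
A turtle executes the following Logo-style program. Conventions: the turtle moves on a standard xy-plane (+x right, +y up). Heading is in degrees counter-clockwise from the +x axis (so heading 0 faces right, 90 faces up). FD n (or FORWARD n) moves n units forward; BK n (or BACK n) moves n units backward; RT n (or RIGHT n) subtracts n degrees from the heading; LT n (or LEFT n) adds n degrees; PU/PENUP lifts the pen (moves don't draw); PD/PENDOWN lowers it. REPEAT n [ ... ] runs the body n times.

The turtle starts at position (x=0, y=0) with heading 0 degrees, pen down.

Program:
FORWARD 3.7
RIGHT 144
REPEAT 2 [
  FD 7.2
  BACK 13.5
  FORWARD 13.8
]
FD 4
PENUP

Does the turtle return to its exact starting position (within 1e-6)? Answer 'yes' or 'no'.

Answer: no

Derivation:
Executing turtle program step by step:
Start: pos=(0,0), heading=0, pen down
FD 3.7: (0,0) -> (3.7,0) [heading=0, draw]
RT 144: heading 0 -> 216
REPEAT 2 [
  -- iteration 1/2 --
  FD 7.2: (3.7,0) -> (-2.125,-4.232) [heading=216, draw]
  BK 13.5: (-2.125,-4.232) -> (8.797,3.703) [heading=216, draw]
  FD 13.8: (8.797,3.703) -> (-2.368,-4.408) [heading=216, draw]
  -- iteration 2/2 --
  FD 7.2: (-2.368,-4.408) -> (-8.193,-8.64) [heading=216, draw]
  BK 13.5: (-8.193,-8.64) -> (2.729,-0.705) [heading=216, draw]
  FD 13.8: (2.729,-0.705) -> (-8.435,-8.817) [heading=216, draw]
]
FD 4: (-8.435,-8.817) -> (-11.671,-11.168) [heading=216, draw]
PU: pen up
Final: pos=(-11.671,-11.168), heading=216, 8 segment(s) drawn

Start position: (0, 0)
Final position: (-11.671, -11.168)
Distance = 16.154; >= 1e-6 -> NOT closed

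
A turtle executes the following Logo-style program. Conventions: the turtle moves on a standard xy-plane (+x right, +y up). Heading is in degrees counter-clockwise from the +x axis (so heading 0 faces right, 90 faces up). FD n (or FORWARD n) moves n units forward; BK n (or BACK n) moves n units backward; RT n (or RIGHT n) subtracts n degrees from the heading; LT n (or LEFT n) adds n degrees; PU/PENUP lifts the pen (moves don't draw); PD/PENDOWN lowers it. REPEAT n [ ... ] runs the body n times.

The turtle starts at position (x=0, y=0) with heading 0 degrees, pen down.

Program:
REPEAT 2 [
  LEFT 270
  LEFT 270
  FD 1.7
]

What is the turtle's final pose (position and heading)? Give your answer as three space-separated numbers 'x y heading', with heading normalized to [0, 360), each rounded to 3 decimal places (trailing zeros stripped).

Answer: 0 0 0

Derivation:
Executing turtle program step by step:
Start: pos=(0,0), heading=0, pen down
REPEAT 2 [
  -- iteration 1/2 --
  LT 270: heading 0 -> 270
  LT 270: heading 270 -> 180
  FD 1.7: (0,0) -> (-1.7,0) [heading=180, draw]
  -- iteration 2/2 --
  LT 270: heading 180 -> 90
  LT 270: heading 90 -> 0
  FD 1.7: (-1.7,0) -> (0,0) [heading=0, draw]
]
Final: pos=(0,0), heading=0, 2 segment(s) drawn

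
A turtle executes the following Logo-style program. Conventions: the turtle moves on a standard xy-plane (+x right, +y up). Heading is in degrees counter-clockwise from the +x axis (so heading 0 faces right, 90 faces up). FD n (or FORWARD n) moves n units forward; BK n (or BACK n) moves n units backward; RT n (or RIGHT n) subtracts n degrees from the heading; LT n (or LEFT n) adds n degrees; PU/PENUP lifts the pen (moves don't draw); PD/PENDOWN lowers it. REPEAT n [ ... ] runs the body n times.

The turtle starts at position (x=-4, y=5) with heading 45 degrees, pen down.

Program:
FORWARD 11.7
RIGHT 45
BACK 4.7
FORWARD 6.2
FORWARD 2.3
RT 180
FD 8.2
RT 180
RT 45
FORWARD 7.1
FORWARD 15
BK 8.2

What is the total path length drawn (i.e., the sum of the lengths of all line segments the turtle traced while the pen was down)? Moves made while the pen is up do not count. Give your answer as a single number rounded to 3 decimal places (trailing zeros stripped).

Answer: 63.4

Derivation:
Executing turtle program step by step:
Start: pos=(-4,5), heading=45, pen down
FD 11.7: (-4,5) -> (4.273,13.273) [heading=45, draw]
RT 45: heading 45 -> 0
BK 4.7: (4.273,13.273) -> (-0.427,13.273) [heading=0, draw]
FD 6.2: (-0.427,13.273) -> (5.773,13.273) [heading=0, draw]
FD 2.3: (5.773,13.273) -> (8.073,13.273) [heading=0, draw]
RT 180: heading 0 -> 180
FD 8.2: (8.073,13.273) -> (-0.127,13.273) [heading=180, draw]
RT 180: heading 180 -> 0
RT 45: heading 0 -> 315
FD 7.1: (-0.127,13.273) -> (4.894,8.253) [heading=315, draw]
FD 15: (4.894,8.253) -> (15.5,-2.354) [heading=315, draw]
BK 8.2: (15.5,-2.354) -> (9.702,3.444) [heading=315, draw]
Final: pos=(9.702,3.444), heading=315, 8 segment(s) drawn

Segment lengths:
  seg 1: (-4,5) -> (4.273,13.273), length = 11.7
  seg 2: (4.273,13.273) -> (-0.427,13.273), length = 4.7
  seg 3: (-0.427,13.273) -> (5.773,13.273), length = 6.2
  seg 4: (5.773,13.273) -> (8.073,13.273), length = 2.3
  seg 5: (8.073,13.273) -> (-0.127,13.273), length = 8.2
  seg 6: (-0.127,13.273) -> (4.894,8.253), length = 7.1
  seg 7: (4.894,8.253) -> (15.5,-2.354), length = 15
  seg 8: (15.5,-2.354) -> (9.702,3.444), length = 8.2
Total = 63.4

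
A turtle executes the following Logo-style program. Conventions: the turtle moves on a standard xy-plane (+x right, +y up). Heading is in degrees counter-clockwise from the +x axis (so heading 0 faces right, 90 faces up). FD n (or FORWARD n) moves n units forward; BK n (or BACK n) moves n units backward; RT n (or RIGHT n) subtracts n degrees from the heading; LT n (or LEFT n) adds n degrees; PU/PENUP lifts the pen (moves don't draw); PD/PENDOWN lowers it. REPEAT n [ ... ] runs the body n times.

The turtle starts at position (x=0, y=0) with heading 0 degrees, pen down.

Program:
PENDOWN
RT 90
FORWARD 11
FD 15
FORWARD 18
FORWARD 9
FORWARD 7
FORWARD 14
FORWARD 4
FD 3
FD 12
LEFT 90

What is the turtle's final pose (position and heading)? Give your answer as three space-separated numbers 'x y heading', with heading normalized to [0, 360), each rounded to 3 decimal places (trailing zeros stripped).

Executing turtle program step by step:
Start: pos=(0,0), heading=0, pen down
PD: pen down
RT 90: heading 0 -> 270
FD 11: (0,0) -> (0,-11) [heading=270, draw]
FD 15: (0,-11) -> (0,-26) [heading=270, draw]
FD 18: (0,-26) -> (0,-44) [heading=270, draw]
FD 9: (0,-44) -> (0,-53) [heading=270, draw]
FD 7: (0,-53) -> (0,-60) [heading=270, draw]
FD 14: (0,-60) -> (0,-74) [heading=270, draw]
FD 4: (0,-74) -> (0,-78) [heading=270, draw]
FD 3: (0,-78) -> (0,-81) [heading=270, draw]
FD 12: (0,-81) -> (0,-93) [heading=270, draw]
LT 90: heading 270 -> 0
Final: pos=(0,-93), heading=0, 9 segment(s) drawn

Answer: 0 -93 0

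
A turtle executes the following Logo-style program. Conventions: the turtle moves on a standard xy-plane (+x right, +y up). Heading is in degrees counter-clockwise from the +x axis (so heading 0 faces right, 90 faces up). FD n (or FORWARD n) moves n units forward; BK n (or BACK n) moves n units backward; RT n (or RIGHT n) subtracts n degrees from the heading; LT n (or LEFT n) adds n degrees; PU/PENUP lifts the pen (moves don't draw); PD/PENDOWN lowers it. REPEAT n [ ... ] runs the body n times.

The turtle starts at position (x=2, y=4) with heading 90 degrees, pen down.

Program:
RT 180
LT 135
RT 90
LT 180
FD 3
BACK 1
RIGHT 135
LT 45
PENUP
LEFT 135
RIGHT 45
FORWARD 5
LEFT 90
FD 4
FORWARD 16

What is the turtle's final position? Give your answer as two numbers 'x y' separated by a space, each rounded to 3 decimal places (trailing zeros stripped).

Executing turtle program step by step:
Start: pos=(2,4), heading=90, pen down
RT 180: heading 90 -> 270
LT 135: heading 270 -> 45
RT 90: heading 45 -> 315
LT 180: heading 315 -> 135
FD 3: (2,4) -> (-0.121,6.121) [heading=135, draw]
BK 1: (-0.121,6.121) -> (0.586,5.414) [heading=135, draw]
RT 135: heading 135 -> 0
LT 45: heading 0 -> 45
PU: pen up
LT 135: heading 45 -> 180
RT 45: heading 180 -> 135
FD 5: (0.586,5.414) -> (-2.95,8.95) [heading=135, move]
LT 90: heading 135 -> 225
FD 4: (-2.95,8.95) -> (-5.778,6.121) [heading=225, move]
FD 16: (-5.778,6.121) -> (-17.092,-5.192) [heading=225, move]
Final: pos=(-17.092,-5.192), heading=225, 2 segment(s) drawn

Answer: -17.092 -5.192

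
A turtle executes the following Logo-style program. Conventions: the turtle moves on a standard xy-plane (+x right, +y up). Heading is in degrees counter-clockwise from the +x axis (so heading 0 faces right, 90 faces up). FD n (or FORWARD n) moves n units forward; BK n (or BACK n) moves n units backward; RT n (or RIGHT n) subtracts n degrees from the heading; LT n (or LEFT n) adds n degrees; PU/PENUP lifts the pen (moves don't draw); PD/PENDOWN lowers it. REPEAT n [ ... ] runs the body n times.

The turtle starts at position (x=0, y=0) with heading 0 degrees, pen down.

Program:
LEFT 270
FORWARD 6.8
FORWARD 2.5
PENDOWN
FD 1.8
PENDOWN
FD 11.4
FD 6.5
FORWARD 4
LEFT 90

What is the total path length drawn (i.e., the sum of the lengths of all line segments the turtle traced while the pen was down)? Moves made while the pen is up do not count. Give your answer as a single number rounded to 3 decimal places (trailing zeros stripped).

Answer: 33

Derivation:
Executing turtle program step by step:
Start: pos=(0,0), heading=0, pen down
LT 270: heading 0 -> 270
FD 6.8: (0,0) -> (0,-6.8) [heading=270, draw]
FD 2.5: (0,-6.8) -> (0,-9.3) [heading=270, draw]
PD: pen down
FD 1.8: (0,-9.3) -> (0,-11.1) [heading=270, draw]
PD: pen down
FD 11.4: (0,-11.1) -> (0,-22.5) [heading=270, draw]
FD 6.5: (0,-22.5) -> (0,-29) [heading=270, draw]
FD 4: (0,-29) -> (0,-33) [heading=270, draw]
LT 90: heading 270 -> 0
Final: pos=(0,-33), heading=0, 6 segment(s) drawn

Segment lengths:
  seg 1: (0,0) -> (0,-6.8), length = 6.8
  seg 2: (0,-6.8) -> (0,-9.3), length = 2.5
  seg 3: (0,-9.3) -> (0,-11.1), length = 1.8
  seg 4: (0,-11.1) -> (0,-22.5), length = 11.4
  seg 5: (0,-22.5) -> (0,-29), length = 6.5
  seg 6: (0,-29) -> (0,-33), length = 4
Total = 33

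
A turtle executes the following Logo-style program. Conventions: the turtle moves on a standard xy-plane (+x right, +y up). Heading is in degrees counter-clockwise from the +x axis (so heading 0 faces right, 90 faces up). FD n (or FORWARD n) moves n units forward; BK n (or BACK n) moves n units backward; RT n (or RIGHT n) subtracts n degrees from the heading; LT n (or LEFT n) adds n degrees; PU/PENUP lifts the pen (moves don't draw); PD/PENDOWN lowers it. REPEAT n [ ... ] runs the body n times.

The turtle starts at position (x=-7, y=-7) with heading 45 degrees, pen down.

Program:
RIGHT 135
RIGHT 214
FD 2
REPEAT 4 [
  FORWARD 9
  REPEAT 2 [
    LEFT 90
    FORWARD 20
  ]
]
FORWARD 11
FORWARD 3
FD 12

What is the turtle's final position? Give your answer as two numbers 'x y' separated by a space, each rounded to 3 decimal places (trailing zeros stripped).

Executing turtle program step by step:
Start: pos=(-7,-7), heading=45, pen down
RT 135: heading 45 -> 270
RT 214: heading 270 -> 56
FD 2: (-7,-7) -> (-5.882,-5.342) [heading=56, draw]
REPEAT 4 [
  -- iteration 1/4 --
  FD 9: (-5.882,-5.342) -> (-0.849,2.119) [heading=56, draw]
  REPEAT 2 [
    -- iteration 1/2 --
    LT 90: heading 56 -> 146
    FD 20: (-0.849,2.119) -> (-17.43,13.303) [heading=146, draw]
    -- iteration 2/2 --
    LT 90: heading 146 -> 236
    FD 20: (-17.43,13.303) -> (-28.613,-3.277) [heading=236, draw]
  ]
  -- iteration 2/4 --
  FD 9: (-28.613,-3.277) -> (-33.646,-10.739) [heading=236, draw]
  REPEAT 2 [
    -- iteration 1/2 --
    LT 90: heading 236 -> 326
    FD 20: (-33.646,-10.739) -> (-17.065,-21.923) [heading=326, draw]
    -- iteration 2/2 --
    LT 90: heading 326 -> 56
    FD 20: (-17.065,-21.923) -> (-5.882,-5.342) [heading=56, draw]
  ]
  -- iteration 3/4 --
  FD 9: (-5.882,-5.342) -> (-0.849,2.119) [heading=56, draw]
  REPEAT 2 [
    -- iteration 1/2 --
    LT 90: heading 56 -> 146
    FD 20: (-0.849,2.119) -> (-17.43,13.303) [heading=146, draw]
    -- iteration 2/2 --
    LT 90: heading 146 -> 236
    FD 20: (-17.43,13.303) -> (-28.613,-3.277) [heading=236, draw]
  ]
  -- iteration 4/4 --
  FD 9: (-28.613,-3.277) -> (-33.646,-10.739) [heading=236, draw]
  REPEAT 2 [
    -- iteration 1/2 --
    LT 90: heading 236 -> 326
    FD 20: (-33.646,-10.739) -> (-17.065,-21.923) [heading=326, draw]
    -- iteration 2/2 --
    LT 90: heading 326 -> 56
    FD 20: (-17.065,-21.923) -> (-5.882,-5.342) [heading=56, draw]
  ]
]
FD 11: (-5.882,-5.342) -> (0.27,3.777) [heading=56, draw]
FD 3: (0.27,3.777) -> (1.947,6.265) [heading=56, draw]
FD 12: (1.947,6.265) -> (8.657,16.213) [heading=56, draw]
Final: pos=(8.657,16.213), heading=56, 16 segment(s) drawn

Answer: 8.657 16.213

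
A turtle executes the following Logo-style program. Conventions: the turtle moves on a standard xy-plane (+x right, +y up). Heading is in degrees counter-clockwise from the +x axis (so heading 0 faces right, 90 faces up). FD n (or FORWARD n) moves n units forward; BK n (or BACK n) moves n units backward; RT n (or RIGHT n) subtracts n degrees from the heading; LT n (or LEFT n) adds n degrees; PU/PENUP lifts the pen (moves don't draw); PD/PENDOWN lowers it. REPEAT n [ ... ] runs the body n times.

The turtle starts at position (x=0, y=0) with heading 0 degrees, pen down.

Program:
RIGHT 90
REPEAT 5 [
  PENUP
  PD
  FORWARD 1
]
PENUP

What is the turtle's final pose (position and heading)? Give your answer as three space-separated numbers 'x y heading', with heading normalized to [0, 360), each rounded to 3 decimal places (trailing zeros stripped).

Answer: 0 -5 270

Derivation:
Executing turtle program step by step:
Start: pos=(0,0), heading=0, pen down
RT 90: heading 0 -> 270
REPEAT 5 [
  -- iteration 1/5 --
  PU: pen up
  PD: pen down
  FD 1: (0,0) -> (0,-1) [heading=270, draw]
  -- iteration 2/5 --
  PU: pen up
  PD: pen down
  FD 1: (0,-1) -> (0,-2) [heading=270, draw]
  -- iteration 3/5 --
  PU: pen up
  PD: pen down
  FD 1: (0,-2) -> (0,-3) [heading=270, draw]
  -- iteration 4/5 --
  PU: pen up
  PD: pen down
  FD 1: (0,-3) -> (0,-4) [heading=270, draw]
  -- iteration 5/5 --
  PU: pen up
  PD: pen down
  FD 1: (0,-4) -> (0,-5) [heading=270, draw]
]
PU: pen up
Final: pos=(0,-5), heading=270, 5 segment(s) drawn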